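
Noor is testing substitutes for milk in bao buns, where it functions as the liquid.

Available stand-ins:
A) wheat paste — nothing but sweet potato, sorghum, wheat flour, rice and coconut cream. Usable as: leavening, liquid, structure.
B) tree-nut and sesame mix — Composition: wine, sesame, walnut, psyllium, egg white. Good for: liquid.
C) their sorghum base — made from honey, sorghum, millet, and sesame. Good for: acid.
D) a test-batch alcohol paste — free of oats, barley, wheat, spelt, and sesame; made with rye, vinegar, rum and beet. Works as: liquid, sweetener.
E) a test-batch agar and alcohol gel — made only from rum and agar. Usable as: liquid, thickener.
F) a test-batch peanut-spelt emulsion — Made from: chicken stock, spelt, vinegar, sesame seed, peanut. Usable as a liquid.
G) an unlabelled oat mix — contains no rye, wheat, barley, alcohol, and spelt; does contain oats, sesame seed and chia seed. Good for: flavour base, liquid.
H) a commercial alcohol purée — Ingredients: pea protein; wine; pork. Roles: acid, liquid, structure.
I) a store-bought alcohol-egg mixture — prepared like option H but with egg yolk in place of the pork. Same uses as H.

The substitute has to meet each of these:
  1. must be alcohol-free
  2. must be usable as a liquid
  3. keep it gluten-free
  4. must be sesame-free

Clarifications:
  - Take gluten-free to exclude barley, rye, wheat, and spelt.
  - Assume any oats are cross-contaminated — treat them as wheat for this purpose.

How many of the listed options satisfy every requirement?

A: has wheat flour, so not gluten-free — out
B: has wine, so not alcohol-free; has sesame, so not sesame-free — out
C: not usable as a liquid; has sesame, so not sesame-free — reject
D: has rye, so not gluten-free; has rum, so not alcohol-free — out
E: has rum, so not alcohol-free — reject
F: has spelt, so not gluten-free; has sesame seed, so not sesame-free — out
G: has oats, so not gluten-free; has sesame seed, so not sesame-free — no
H: has wine, so not alcohol-free — out
I: has wine, so not alcohol-free — reject

0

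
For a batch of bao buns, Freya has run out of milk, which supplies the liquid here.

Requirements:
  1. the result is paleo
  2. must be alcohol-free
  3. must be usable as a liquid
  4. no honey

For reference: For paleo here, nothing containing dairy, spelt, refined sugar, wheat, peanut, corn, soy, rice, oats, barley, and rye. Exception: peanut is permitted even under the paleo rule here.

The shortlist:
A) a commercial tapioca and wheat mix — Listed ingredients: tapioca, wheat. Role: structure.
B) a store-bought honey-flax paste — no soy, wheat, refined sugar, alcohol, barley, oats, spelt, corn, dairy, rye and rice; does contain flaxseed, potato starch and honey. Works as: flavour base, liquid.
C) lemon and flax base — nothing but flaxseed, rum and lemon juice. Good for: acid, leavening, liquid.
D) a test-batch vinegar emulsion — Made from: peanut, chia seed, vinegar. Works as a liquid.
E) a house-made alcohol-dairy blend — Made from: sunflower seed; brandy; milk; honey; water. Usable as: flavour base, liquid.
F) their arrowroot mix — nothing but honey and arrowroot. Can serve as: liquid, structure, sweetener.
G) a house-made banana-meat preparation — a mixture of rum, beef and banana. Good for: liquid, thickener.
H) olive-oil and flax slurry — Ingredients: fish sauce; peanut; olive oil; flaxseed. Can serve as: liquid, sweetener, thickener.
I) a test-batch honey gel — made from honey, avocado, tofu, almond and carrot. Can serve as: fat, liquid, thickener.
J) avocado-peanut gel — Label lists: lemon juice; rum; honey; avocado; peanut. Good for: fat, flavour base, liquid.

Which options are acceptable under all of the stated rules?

D, H

A: not usable as a liquid; has wheat, so not paleo — no
B: has honey, so not honey-free — out
C: has rum, so not alcohol-free — no
D: peanut is permitted under the paleo carve-out; nothing else excluded — keep
E: has milk, so not paleo; has honey, so not honey-free (and 1 more) — out
F: has honey, so not honey-free — no
G: has rum, so not alcohol-free — out
H: peanut is permitted under the paleo carve-out; nothing else excluded — OK
I: has tofu, so not paleo; has honey, so not honey-free — reject
J: has honey, so not honey-free; has rum, so not alcohol-free — reject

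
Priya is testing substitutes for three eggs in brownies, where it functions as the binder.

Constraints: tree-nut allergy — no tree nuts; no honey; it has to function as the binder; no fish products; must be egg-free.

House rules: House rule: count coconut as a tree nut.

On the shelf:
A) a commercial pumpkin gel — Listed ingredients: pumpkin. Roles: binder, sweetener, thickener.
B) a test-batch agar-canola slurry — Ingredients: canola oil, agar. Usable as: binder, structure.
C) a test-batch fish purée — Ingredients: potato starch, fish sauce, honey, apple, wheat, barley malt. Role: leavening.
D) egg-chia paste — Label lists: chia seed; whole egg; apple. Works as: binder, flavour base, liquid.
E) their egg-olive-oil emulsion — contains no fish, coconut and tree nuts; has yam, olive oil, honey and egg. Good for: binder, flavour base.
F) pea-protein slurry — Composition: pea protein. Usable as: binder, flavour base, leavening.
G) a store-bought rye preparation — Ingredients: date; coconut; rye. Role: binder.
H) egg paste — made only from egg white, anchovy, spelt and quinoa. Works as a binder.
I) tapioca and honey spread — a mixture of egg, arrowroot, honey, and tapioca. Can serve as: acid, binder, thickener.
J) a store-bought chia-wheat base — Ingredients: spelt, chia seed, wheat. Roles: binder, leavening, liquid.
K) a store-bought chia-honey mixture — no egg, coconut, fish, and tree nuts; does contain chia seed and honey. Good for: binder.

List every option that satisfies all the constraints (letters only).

A: only pumpkin; none excluded — OK
B: nothing on the exclusion list — valid
C: not usable as a binder; has fish sauce, so not fish-free (and 1 more) — out
D: has whole egg, so not egg-free — reject
E: has egg, so not egg-free; has honey, so not honey-free — reject
F: only pea protein; none excluded — valid
G: has coconut, so not tree-nut-free — reject
H: has anchovy, so not fish-free; has egg white, so not egg-free — no
I: has egg, so not egg-free; has honey, so not honey-free — no
J: nothing on the exclusion list — valid
K: has honey, so not honey-free — reject

A, B, F, J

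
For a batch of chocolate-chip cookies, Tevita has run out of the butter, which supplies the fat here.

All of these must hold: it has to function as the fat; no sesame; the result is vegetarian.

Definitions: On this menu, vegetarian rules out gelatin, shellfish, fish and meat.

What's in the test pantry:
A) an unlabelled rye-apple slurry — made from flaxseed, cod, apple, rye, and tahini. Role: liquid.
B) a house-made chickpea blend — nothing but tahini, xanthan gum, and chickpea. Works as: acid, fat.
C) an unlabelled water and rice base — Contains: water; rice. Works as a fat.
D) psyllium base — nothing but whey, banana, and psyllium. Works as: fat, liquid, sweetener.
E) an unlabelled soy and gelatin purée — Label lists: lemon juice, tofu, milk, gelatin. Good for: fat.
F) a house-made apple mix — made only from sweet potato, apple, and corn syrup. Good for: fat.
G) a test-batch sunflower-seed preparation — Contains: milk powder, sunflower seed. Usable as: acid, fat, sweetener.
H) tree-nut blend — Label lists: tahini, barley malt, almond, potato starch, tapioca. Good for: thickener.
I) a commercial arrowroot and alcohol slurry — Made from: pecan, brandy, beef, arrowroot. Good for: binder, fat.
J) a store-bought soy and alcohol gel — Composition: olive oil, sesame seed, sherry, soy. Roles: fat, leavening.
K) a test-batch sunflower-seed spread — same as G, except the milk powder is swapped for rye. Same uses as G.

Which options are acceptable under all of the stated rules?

C, D, F, G, K

A: not usable as a fat; has cod, so not vegetarian (and 1 more) — reject
B: has tahini, so not sesame-free — out
C: no sesame, vegetarian — valid
D: nothing on the exclusion list — keep
E: has gelatin, so not vegetarian — no
F: nothing on the exclusion list — keep
G: works as a fat, no sesame, vegetarian — valid
H: not usable as a fat; has tahini, so not sesame-free — no
I: has beef, so not vegetarian — reject
J: has sesame seed, so not sesame-free — reject
K: only rye and sunflower seed; none excluded — OK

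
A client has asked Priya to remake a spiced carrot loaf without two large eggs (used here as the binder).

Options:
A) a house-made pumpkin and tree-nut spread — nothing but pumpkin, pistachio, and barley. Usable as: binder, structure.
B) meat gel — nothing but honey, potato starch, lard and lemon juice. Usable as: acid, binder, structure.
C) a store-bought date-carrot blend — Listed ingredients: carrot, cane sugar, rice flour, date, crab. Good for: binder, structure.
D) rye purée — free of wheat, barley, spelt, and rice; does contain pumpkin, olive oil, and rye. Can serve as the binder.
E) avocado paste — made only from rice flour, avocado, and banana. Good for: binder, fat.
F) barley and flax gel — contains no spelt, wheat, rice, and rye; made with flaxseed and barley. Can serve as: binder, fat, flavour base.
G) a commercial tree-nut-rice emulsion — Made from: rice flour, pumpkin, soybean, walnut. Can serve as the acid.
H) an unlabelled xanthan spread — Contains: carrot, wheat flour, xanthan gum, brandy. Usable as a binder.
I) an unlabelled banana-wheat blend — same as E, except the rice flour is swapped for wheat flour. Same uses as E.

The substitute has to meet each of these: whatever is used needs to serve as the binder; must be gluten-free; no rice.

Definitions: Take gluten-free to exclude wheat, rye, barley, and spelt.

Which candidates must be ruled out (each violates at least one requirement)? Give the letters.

A, C, D, E, F, G, H, I

A: has barley, so not gluten-free — reject
B: honey and lard etc. — none of it excluded — keep
C: has rice flour, so not rice-free — reject
D: has rye, so not gluten-free — out
E: has rice flour, so not rice-free — no
F: has barley, so not gluten-free — out
G: not usable as a binder; has rice flour, so not rice-free — out
H: has wheat flour, so not gluten-free — no
I: has wheat flour, so not gluten-free — no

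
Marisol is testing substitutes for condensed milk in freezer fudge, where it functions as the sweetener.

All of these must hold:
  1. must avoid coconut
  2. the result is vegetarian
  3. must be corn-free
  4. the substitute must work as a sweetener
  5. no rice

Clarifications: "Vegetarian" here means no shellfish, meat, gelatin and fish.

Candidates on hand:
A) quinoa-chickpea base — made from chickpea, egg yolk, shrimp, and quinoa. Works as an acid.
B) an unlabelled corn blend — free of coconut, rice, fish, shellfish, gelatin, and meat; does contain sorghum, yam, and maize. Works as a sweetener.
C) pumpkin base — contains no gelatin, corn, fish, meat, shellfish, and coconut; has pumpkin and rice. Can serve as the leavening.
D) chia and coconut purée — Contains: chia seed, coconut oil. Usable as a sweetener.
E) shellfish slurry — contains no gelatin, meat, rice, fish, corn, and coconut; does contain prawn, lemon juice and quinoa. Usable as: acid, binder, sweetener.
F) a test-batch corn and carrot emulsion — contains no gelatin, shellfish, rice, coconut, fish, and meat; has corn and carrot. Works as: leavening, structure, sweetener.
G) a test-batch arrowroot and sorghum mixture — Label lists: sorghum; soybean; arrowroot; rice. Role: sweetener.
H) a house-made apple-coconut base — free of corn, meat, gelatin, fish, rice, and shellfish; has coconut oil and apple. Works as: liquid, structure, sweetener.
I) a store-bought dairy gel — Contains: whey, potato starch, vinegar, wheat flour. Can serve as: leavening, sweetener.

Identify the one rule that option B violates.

usable as a sweetener: satisfied
vegetarian: satisfied
corn-free: has maize — fails
rice-free: satisfied
coconut-free: satisfied

corn-free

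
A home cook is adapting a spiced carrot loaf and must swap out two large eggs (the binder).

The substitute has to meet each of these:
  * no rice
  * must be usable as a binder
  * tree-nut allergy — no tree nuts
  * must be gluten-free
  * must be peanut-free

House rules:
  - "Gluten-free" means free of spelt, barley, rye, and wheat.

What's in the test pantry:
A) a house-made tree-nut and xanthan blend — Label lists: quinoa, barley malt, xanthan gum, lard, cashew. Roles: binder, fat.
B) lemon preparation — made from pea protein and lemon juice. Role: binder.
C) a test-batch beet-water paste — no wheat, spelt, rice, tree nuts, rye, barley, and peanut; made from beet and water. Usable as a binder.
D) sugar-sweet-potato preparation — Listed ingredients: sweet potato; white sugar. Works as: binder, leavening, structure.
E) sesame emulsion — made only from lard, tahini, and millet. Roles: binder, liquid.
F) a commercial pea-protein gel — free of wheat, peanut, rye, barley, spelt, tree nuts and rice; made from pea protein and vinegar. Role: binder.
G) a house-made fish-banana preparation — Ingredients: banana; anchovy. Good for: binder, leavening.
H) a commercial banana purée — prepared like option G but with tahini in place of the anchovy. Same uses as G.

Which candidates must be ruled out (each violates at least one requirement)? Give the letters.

A

A: has barley malt, so not gluten-free; has cashew, so not tree-nut-free — out
B: nothing on the exclusion list — valid
C: no rice, gluten-free — valid
D: works as a binder, no tree nuts, no peanut — OK
E: only lard, tahini and millet; none excluded — valid
F: all constraints satisfied — OK
G: every rule checks out — OK
H: nothing on the exclusion list — OK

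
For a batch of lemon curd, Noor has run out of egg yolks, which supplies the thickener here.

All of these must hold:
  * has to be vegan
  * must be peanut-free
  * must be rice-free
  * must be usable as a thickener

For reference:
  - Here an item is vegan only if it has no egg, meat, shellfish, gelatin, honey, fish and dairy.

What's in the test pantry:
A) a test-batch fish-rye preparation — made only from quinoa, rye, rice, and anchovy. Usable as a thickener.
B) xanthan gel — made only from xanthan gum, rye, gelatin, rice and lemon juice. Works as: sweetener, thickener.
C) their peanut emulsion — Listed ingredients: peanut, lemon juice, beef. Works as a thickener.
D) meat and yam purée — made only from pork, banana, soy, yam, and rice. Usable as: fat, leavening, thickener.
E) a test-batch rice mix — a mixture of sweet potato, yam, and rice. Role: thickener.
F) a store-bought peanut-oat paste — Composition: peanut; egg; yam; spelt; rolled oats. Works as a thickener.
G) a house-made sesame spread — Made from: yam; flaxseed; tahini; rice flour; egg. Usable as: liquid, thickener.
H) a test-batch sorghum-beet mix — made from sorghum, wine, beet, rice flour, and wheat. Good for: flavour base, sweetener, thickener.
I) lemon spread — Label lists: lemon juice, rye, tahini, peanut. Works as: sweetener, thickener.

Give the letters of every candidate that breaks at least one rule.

A: has anchovy, so not vegan; has rice, so not rice-free — reject
B: has gelatin, so not vegan; has rice, so not rice-free — no
C: has beef, so not vegan; has peanut, so not peanut-free — reject
D: has pork, so not vegan; has rice, so not rice-free — no
E: has rice, so not rice-free — reject
F: has egg, so not vegan; has peanut, so not peanut-free — reject
G: has egg, so not vegan; has rice flour, so not rice-free — out
H: has rice flour, so not rice-free — out
I: has peanut, so not peanut-free — out

A, B, C, D, E, F, G, H, I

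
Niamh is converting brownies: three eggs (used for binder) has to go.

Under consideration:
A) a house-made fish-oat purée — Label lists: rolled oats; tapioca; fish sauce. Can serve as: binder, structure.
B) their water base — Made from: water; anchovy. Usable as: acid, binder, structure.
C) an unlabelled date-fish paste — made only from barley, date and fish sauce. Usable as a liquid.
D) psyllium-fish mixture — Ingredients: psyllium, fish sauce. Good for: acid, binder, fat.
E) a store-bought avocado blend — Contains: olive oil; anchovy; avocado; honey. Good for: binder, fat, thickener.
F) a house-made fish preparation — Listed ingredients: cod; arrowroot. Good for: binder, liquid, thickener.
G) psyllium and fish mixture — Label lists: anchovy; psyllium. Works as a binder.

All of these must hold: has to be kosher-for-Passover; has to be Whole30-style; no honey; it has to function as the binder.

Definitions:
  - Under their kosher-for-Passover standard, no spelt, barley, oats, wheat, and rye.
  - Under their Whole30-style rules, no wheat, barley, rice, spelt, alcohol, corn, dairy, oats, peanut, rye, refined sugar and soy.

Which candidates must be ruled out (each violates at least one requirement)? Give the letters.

A: has rolled oats, so not kosher-for-Passover; has rolled oats, so not Whole30-style — reject
B: no honey, Whole30-style — OK
C: not usable as a binder; has barley, so not kosher-for-Passover (and 1 more) — out
D: only fish sauce and psyllium; none excluded — OK
E: has honey, so not honey-free — reject
F: only cod and arrowroot; none excluded — valid
G: works as a binder, no honey, Whole30-style — valid

A, C, E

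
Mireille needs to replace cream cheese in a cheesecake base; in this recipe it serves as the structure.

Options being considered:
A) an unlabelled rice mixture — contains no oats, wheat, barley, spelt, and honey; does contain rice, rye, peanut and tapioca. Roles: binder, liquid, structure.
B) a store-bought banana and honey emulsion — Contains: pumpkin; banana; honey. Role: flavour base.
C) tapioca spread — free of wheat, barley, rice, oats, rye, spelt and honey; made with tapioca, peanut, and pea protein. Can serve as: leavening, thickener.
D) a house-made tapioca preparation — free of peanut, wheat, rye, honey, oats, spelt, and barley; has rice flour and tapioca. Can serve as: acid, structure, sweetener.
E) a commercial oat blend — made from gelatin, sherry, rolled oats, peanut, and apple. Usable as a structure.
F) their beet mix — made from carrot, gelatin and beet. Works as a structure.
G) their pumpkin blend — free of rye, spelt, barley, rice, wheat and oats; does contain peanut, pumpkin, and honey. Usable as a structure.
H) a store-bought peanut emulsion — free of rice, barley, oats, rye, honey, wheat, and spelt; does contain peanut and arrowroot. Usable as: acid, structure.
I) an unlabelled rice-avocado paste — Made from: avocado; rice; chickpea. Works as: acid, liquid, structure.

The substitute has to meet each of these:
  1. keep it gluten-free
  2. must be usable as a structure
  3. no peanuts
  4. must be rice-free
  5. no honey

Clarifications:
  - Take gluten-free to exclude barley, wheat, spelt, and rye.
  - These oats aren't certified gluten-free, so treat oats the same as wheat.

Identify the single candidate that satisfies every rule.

A: has rye, so not gluten-free; has peanut, so not peanut-free (and 1 more) — out
B: not usable as a structure; has honey, so not honey-free — out
C: not usable as a structure; has peanut, so not peanut-free — no
D: has rice flour, so not rice-free — no
E: has rolled oats, so not gluten-free; has peanut, so not peanut-free — reject
F: only gelatin, carrot and beet; none excluded — valid
G: has honey, so not honey-free; has peanut, so not peanut-free — out
H: has peanut, so not peanut-free — no
I: has rice, so not rice-free — out

F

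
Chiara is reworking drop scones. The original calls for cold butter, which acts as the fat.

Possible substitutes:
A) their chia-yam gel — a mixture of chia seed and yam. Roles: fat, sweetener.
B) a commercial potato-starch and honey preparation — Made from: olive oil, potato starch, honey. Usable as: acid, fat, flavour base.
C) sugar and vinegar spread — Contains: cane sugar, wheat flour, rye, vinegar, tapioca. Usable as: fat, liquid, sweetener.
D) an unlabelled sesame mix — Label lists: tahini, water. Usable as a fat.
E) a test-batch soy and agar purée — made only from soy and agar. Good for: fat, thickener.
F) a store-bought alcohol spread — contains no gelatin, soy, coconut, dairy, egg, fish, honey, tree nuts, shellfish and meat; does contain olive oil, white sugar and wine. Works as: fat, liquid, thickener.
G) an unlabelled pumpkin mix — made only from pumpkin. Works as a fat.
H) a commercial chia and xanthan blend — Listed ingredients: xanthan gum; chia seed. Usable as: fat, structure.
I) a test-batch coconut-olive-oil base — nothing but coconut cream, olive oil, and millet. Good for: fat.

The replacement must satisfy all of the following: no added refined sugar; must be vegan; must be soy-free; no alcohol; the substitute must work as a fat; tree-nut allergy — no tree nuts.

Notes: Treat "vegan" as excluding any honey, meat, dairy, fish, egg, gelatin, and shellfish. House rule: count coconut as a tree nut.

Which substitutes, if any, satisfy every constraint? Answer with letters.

A, D, G, H

A: nothing on the exclusion list — keep
B: has honey, so not vegan — no
C: has cane sugar, so not no-added-sugar — no
D: works as a fat, no alcohol, no refined sugar — keep
E: has soy, so not soy-free — no
F: has white sugar, so not no-added-sugar; has wine, so not alcohol-free — out
G: nothing on the exclusion list — OK
H: tree-nut-free, no soy — keep
I: has coconut cream, so not tree-nut-free — no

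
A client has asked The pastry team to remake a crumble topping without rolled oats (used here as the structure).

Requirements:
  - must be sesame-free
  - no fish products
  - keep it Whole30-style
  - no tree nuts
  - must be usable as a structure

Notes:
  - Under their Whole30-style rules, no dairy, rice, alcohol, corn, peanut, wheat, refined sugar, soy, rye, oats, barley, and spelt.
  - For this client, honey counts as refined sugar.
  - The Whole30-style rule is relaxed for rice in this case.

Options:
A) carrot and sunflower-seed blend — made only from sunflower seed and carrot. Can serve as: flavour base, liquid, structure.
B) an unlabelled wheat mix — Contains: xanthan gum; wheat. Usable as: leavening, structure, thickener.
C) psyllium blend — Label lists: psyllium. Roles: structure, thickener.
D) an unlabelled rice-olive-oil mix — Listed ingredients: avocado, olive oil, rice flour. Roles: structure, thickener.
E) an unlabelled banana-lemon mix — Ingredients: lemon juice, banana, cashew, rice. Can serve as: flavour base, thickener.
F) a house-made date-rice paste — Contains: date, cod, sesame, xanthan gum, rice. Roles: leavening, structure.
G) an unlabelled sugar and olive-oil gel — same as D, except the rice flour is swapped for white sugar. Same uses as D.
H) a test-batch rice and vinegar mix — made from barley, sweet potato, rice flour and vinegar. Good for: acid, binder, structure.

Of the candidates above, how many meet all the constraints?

A: works as a structure, no fish, no sesame — valid
B: has wheat, so not Whole30-style — out
C: only psyllium; none excluded — OK
D: rice is permitted under the Whole30-style carve-out; nothing else excluded — OK
E: not usable as a structure; has cashew, so not tree-nut-free — no
F: has sesame, so not sesame-free; has cod, so not fish-free — no
G: has white sugar, so not Whole30-style — out
H: has barley, so not Whole30-style — reject

3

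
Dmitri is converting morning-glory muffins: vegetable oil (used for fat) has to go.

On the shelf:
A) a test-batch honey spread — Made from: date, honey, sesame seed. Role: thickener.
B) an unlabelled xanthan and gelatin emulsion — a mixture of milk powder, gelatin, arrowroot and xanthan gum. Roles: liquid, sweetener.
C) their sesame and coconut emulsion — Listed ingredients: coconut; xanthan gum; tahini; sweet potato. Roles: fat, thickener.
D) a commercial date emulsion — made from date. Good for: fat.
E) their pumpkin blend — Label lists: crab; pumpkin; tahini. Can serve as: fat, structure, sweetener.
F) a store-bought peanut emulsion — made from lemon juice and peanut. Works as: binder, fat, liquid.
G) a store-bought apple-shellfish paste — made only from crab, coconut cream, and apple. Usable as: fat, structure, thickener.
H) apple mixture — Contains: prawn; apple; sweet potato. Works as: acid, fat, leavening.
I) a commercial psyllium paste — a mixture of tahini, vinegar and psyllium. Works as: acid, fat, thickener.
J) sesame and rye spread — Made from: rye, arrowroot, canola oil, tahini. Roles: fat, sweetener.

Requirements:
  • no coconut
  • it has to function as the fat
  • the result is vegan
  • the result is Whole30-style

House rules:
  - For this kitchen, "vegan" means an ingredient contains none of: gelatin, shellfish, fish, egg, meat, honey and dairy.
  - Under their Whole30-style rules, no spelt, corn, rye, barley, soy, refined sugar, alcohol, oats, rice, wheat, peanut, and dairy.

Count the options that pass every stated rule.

A: not usable as a fat; has honey, so not vegan — out
B: not usable as a fat; has milk powder, so not vegan (and 1 more) — no
C: has coconut, so not coconut-free — reject
D: only date; none excluded — keep
E: has crab, so not vegan — reject
F: has peanut, so not Whole30-style — reject
G: has crab, so not vegan; has coconut cream, so not coconut-free — reject
H: has prawn, so not vegan — out
I: works as a fat, vegan, no coconut — OK
J: has rye, so not Whole30-style — reject

2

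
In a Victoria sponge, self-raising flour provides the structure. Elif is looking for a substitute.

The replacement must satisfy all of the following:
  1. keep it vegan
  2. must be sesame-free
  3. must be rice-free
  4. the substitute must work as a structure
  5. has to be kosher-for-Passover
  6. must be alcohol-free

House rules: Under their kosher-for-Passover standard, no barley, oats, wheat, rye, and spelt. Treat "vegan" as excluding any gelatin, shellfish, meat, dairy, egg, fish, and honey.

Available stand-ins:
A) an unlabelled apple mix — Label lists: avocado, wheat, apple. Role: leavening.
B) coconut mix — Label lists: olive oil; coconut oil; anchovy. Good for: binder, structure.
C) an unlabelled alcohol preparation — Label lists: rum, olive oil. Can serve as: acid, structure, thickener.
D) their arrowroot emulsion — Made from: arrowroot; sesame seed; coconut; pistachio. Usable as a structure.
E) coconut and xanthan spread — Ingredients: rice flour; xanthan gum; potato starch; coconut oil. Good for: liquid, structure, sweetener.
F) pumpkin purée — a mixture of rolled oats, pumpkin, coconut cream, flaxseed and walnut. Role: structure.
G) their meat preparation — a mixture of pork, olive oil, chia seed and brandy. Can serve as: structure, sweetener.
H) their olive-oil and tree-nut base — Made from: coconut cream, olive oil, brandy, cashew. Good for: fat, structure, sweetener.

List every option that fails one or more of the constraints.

A, B, C, D, E, F, G, H

A: not usable as a structure; has wheat, so not kosher-for-Passover — out
B: has anchovy, so not vegan — reject
C: has rum, so not alcohol-free — reject
D: has sesame seed, so not sesame-free — no
E: has rice flour, so not rice-free — no
F: has rolled oats, so not kosher-for-Passover — reject
G: has pork, so not vegan; has brandy, so not alcohol-free — no
H: has brandy, so not alcohol-free — out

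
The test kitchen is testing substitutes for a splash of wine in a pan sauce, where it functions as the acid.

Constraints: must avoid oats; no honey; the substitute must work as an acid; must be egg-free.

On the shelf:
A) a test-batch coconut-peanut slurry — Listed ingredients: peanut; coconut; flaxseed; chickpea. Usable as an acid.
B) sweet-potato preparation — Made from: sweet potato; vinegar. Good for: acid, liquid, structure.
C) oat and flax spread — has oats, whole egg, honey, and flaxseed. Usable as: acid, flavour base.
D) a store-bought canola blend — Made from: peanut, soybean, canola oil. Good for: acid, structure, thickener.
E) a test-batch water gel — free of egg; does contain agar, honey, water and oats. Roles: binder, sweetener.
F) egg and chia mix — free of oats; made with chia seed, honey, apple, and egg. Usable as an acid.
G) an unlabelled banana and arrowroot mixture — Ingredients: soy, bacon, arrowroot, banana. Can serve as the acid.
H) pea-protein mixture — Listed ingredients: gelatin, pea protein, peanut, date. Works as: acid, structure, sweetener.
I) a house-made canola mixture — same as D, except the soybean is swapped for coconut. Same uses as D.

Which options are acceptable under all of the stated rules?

A: all constraints satisfied — valid
B: all constraints satisfied — OK
C: has honey, so not honey-free; has oats, so not oat-free (and 1 more) — no
D: nothing on the exclusion list — keep
E: not usable as an acid; has honey, so not honey-free (and 1 more) — out
F: has honey, so not honey-free; has egg, so not egg-free — reject
G: nothing on the exclusion list — keep
H: all constraints satisfied — valid
I: nothing on the exclusion list — keep

A, B, D, G, H, I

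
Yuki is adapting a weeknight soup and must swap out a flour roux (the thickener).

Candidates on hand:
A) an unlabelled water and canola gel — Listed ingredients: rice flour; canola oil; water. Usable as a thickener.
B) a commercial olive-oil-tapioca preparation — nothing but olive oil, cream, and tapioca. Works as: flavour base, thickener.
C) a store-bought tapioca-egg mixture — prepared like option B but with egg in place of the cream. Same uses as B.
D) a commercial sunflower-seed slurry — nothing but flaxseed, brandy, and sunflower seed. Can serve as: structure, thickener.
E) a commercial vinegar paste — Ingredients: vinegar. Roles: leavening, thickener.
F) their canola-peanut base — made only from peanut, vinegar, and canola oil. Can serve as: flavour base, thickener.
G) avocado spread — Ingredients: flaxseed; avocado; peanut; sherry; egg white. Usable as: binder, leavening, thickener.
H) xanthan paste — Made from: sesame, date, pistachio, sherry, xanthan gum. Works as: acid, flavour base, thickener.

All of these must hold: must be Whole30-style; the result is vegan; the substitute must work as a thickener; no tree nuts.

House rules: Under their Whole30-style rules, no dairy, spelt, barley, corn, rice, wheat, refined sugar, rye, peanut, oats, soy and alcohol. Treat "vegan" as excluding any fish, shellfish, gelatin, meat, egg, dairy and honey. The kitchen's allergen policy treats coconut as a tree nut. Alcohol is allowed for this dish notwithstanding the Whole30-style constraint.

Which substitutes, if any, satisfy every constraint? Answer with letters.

A: has rice flour, so not Whole30-style — no
B: has cream, so not Whole30-style; has cream, so not vegan — no
C: has egg, so not vegan — out
D: alcohol is permitted under the Whole30-style carve-out; nothing else excluded — valid
E: only vinegar; none excluded — OK
F: has peanut, so not Whole30-style — no
G: has peanut, so not Whole30-style; has egg white, so not vegan — no
H: has pistachio, so not tree-nut-free — no

D, E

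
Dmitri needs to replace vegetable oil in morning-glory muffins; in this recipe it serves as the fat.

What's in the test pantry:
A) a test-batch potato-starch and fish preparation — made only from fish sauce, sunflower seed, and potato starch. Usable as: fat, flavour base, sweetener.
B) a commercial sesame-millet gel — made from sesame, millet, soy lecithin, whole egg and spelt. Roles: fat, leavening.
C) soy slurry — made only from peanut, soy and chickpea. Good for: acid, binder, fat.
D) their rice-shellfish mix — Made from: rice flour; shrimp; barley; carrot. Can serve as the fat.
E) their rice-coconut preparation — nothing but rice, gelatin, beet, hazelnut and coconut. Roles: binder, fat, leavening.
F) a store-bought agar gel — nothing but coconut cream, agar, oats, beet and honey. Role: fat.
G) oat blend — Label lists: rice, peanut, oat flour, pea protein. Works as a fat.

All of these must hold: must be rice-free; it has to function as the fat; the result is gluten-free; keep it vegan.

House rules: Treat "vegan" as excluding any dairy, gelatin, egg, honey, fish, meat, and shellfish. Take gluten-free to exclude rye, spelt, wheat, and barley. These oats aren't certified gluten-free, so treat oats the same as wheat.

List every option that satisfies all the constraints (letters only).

C

A: has fish sauce, so not vegan — no
B: has whole egg, so not vegan; has spelt, so not gluten-free — reject
C: works as a fat, vegan, no rice — valid
D: has shrimp, so not vegan; has barley, so not gluten-free (and 1 more) — out
E: has gelatin, so not vegan; has rice, so not rice-free — reject
F: has honey, so not vegan; has oats, so not gluten-free — no
G: has oat flour, so not gluten-free; has rice, so not rice-free — out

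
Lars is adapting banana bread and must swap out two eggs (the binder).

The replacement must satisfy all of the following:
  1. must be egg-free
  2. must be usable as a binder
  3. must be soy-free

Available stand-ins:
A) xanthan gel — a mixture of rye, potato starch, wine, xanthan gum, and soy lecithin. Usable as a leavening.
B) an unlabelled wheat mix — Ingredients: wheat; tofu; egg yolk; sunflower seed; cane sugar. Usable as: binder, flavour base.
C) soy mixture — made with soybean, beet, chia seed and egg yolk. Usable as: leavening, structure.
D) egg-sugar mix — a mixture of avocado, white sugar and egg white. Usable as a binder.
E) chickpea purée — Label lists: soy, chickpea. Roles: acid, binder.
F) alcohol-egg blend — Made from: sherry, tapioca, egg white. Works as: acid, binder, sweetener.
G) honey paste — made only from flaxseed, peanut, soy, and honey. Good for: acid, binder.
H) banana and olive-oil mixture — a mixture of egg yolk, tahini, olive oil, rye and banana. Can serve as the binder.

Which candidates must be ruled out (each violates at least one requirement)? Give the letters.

A: not usable as a binder; has soy lecithin, so not soy-free — no
B: has tofu, so not soy-free; has egg yolk, so not egg-free — no
C: not usable as a binder; has soybean, so not soy-free (and 1 more) — reject
D: has egg white, so not egg-free — out
E: has soy, so not soy-free — out
F: has egg white, so not egg-free — no
G: has soy, so not soy-free — reject
H: has egg yolk, so not egg-free — no

A, B, C, D, E, F, G, H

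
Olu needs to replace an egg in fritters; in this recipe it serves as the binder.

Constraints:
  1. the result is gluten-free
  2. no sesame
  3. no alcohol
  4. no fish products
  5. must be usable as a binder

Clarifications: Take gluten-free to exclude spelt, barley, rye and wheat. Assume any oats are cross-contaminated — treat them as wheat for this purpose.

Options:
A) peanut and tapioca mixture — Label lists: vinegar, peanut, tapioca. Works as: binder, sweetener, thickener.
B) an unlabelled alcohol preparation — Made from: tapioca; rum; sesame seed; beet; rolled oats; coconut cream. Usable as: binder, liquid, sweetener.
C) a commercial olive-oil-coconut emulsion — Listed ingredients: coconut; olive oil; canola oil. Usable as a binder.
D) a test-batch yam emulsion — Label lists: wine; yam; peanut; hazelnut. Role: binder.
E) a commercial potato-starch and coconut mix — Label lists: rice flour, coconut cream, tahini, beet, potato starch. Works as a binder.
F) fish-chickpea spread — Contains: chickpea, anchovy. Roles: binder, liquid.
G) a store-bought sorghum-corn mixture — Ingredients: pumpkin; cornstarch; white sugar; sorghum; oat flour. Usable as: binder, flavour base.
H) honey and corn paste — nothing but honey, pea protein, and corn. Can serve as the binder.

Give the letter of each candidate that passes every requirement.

A: nothing on the exclusion list — keep
B: has rolled oats, so not gluten-free; has rum, so not alcohol-free (and 1 more) — out
C: works as a binder, gluten-free, no sesame — keep
D: has wine, so not alcohol-free — reject
E: has tahini, so not sesame-free — no
F: has anchovy, so not fish-free — out
G: has oat flour, so not gluten-free — reject
H: nothing on the exclusion list — keep

A, C, H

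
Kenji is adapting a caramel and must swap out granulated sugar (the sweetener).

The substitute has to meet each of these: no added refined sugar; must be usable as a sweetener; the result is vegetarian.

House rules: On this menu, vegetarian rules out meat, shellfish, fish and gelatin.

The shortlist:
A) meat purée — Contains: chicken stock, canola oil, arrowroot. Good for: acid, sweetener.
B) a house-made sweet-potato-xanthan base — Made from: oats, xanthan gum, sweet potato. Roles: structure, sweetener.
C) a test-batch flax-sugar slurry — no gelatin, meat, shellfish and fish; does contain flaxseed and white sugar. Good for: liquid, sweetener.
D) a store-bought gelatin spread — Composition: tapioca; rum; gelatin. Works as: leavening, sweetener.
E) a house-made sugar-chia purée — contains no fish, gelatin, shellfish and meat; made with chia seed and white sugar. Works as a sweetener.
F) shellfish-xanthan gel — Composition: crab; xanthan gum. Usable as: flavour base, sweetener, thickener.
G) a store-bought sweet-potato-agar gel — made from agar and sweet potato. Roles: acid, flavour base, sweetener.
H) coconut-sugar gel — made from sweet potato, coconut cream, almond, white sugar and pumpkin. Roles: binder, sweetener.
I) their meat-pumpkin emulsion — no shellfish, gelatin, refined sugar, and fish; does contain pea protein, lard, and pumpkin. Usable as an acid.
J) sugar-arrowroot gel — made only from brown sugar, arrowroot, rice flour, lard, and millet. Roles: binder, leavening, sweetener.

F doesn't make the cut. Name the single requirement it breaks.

usable as a sweetener: satisfied
vegetarian: has crab — fails
no-added-sugar: satisfied

vegetarian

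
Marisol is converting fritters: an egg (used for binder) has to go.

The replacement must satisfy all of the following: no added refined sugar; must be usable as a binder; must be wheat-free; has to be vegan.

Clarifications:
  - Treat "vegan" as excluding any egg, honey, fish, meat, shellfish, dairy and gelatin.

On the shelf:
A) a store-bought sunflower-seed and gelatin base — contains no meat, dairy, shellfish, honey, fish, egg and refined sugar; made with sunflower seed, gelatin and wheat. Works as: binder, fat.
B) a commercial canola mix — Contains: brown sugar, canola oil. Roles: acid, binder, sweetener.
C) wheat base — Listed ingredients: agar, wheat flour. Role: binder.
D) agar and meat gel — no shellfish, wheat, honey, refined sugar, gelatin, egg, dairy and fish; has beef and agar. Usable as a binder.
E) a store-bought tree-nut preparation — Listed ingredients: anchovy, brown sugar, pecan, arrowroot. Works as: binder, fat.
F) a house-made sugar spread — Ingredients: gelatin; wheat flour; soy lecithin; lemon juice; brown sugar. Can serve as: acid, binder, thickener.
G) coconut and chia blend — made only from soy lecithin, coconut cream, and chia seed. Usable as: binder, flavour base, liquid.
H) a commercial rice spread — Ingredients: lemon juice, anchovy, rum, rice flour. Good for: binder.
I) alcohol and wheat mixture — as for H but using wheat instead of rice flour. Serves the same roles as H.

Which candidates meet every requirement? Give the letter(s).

G

A: has gelatin, so not vegan; has wheat, so not wheat-free — out
B: has brown sugar, so not no-added-sugar — no
C: has wheat flour, so not wheat-free — no
D: has beef, so not vegan — no
E: has anchovy, so not vegan; has brown sugar, so not no-added-sugar — reject
F: has gelatin, so not vegan; has brown sugar, so not no-added-sugar (and 1 more) — no
G: no refined sugar, no wheat — keep
H: has anchovy, so not vegan — out
I: has anchovy, so not vegan; has wheat, so not wheat-free — reject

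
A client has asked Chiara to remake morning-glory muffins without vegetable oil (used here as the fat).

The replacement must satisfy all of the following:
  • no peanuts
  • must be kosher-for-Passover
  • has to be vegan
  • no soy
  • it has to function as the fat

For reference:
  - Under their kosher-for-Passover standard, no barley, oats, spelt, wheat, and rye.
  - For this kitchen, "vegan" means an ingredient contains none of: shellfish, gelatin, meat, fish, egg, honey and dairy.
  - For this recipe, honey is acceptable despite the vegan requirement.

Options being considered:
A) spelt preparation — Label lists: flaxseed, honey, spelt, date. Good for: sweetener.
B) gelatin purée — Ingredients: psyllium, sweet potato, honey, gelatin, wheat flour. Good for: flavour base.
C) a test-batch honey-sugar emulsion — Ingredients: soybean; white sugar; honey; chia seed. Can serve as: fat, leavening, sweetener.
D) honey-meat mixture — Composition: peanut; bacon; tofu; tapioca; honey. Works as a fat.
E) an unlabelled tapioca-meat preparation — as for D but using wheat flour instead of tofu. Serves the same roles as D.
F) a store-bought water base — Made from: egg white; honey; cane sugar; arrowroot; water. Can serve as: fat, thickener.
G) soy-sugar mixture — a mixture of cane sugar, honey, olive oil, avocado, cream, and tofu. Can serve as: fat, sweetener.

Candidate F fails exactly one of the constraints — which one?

usable as a fat: satisfied
kosher-for-Passover: satisfied
vegan: has egg white — fails
soy-free: satisfied
peanut-free: satisfied

vegan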